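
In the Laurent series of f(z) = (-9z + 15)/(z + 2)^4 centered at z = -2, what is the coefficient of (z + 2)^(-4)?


Step 1: Write the numerator in powers of (z + 2): -9z + 15 = -9(z + 2) + (-9*(-2) + 15) = -9(z + 2) + 33
Step 2: Divide by (z + 2)^4: f(z) = 33(z + 2)^(-4) - 9(z + 2)^(-3)
Step 3: This finite sum is the Laurent series of f about z = -2.
Step 4: Coefficient of (z + 2)^(-4) = -9*(-2) + 15 = 33

33


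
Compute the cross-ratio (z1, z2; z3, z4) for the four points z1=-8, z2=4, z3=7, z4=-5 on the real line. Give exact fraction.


Step 1: (z1-z3)(z2-z4) = (-15) * 9 = -135
Step 2: (z1-z4)(z2-z3) = (-3) * (-3) = 9
Step 3: Cross-ratio = -135/9 = -15

-15


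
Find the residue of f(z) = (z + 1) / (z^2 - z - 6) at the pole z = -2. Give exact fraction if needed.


Step 1: Q(z) = z^2 - z - 6 = (z + 2)(z - 3)
Step 2: Q'(z) = 2z - 1
Step 3: Q'(-2) = -5, P(-2) = -1
Step 4: Res = P(-2)/Q'(-2) = -1/(-5) = 1/5

1/5


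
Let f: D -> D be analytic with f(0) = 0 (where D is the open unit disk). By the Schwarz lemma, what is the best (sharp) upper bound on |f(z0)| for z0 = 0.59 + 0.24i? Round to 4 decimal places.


Step 1: Schwarz lemma: if f: D -> D is analytic with f(0) = 0, then |f(z)| <= |z| for all z in D, and this is sharp (f(z) = z).
Step 2: |z0|^2 = 0.59^2 + 0.24^2 = 0.4057
Step 3: |z0| = sqrt(0.4057) = 0.636946
Step 4: Best bound = |z0| = 0.6369

0.6369


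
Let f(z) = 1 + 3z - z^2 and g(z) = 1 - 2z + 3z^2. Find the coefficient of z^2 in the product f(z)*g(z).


Step 1: z^2 term in f*g comes from: (1)*(3z^2) + (3z)*(-2z) + (-z^2)*(1)
Step 2: = 3 - 6 - 1
Step 3: = -4

-4


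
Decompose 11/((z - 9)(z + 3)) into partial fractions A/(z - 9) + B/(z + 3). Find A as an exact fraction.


Step 1: Multiply both sides by (z - 9) and set z = 9
Step 2: A = 11 / (9 + 3)
Step 3: A = 11 / 12
Step 4: A = 11/12

11/12


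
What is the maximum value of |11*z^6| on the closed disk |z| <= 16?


Step 1: On |z| = 16, |f(z)| = 11 * |z|^6 = 11 * 16^6
Step 2: By maximum modulus principle, maximum is on boundary.
Step 3: Maximum = 11 * 16777216 = 184549376

184549376


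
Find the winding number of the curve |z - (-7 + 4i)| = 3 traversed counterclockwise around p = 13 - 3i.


Step 1: Center c = (-7, 4), radius = 3
Step 2: |p - c|^2 = 20^2 + (-7)^2 = 449
Step 3: r^2 = 9
Step 4: |p-c| > r so winding number = 0

0


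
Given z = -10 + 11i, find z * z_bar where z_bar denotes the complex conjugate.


Step 1: conj(z) = -10 - 11i
Step 2: z * conj(z) = (-10)^2 + 11^2
Step 3: = 100 + 121 = 221

221


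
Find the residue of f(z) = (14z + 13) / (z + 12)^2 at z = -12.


Step 1: Pole of order 2 at z = -12
Step 2: Res = lim d/dz [(z + 12)^2 * f(z)] as z -> -12
Step 3: (z + 12)^2 * f(z) = 14z + 13
Step 4: d/dz[14z + 13] = 14

14


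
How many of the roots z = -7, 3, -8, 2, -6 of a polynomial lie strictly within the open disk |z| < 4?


Step 1: Check each root:
  z = -7: |-7| = 7 >= 4
  z = 3: |3| = 3 < 4
  z = -8: |-8| = 8 >= 4
  z = 2: |2| = 2 < 4
  z = -6: |-6| = 6 >= 4
Step 2: Count = 2

2


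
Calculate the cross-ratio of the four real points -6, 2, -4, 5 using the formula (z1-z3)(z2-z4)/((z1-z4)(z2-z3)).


Step 1: (z1-z3)(z2-z4) = (-2) * (-3) = 6
Step 2: (z1-z4)(z2-z3) = (-11) * 6 = -66
Step 3: Cross-ratio = -6/66 = -1/11

-1/11


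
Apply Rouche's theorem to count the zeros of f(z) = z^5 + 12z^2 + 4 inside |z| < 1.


Step 1: On |z| = 1 the three terms have sizes |z^5| = 1^5 = 1, |12z^2| = 12*1^2 = 12, |4| = 4
Step 2: The dominant term is g(z) = 12z^2; let h(z) = z^5 + 4 so f = g + h
Step 3: On |z| = 1: |g| = 12 and |h| <= 1 + 4 = 5
Step 4: Since 12 > 5, |h| < |g| on |z| = 1, so by Rouche f has the same number of zeros as g inside |z| < 1
Step 5: g(z) = 12z^2 has 2 zeros (at the origin, multiplicity 2) inside |z| < 1. Answer = 2

2


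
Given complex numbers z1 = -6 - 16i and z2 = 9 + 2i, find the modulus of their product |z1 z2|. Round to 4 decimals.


Step 1: |z1| = sqrt((-6)^2 + (-16)^2) = sqrt(292)
Step 2: |z2| = sqrt(9^2 + 2^2) = sqrt(85)
Step 3: |z1*z2| = |z1|*|z2| = sqrt(292) * sqrt(85) = sqrt(292 * 85) = sqrt(24820)
Step 4: = 157.5436

157.5436


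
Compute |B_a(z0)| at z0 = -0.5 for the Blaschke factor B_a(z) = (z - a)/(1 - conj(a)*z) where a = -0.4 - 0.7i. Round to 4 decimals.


Step 1: Numerator z0 - a = -0.5 - (-0.4 - 0.7i) = -0.1 + 0.7i
Step 2: Denominator 1 - conj(a)*z0 = 1 - (-0.4 + 0.7i)*(-0.5) = 0.8 + 0.35i
Step 3: |z0 - a|^2 = (-0.1)^2 + 0.7^2 = 0.5; |1 - conj(a)*z0|^2 = 0.8^2 + 0.35^2 = 0.7625
Step 4: |B_a(-0.5)| = sqrt(0.5 / 0.7625) = sqrt(0.655738)
Step 5: = 0.8098

0.8098


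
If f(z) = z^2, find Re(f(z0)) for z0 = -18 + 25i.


Step 1: z0 = -18 + 25i
Step 2: z0^2 = (-18)^2 - 25^2 - 900i
Step 3: real part = 324 - 625 = -301

-301


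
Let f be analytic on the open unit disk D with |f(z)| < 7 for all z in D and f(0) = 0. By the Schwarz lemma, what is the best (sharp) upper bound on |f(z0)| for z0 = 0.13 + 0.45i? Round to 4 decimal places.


Step 1: g = f/7 maps D -> D with g(0) = 0, so by the Schwarz lemma |g(z)| <= |z|, i.e. |f(z)| <= 7|z|; this is sharp (f(z) = 7z).
Step 2: |z0|^2 = 0.13^2 + 0.45^2 = 0.2194
Step 3: |z0| = sqrt(0.2194) = 0.468402
Step 4: Best bound = 7 * |z0| = 7 * 0.468402 = 3.2788

3.2788


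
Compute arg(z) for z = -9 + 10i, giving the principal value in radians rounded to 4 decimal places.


Step 1: z = -9 + 10i
Step 2: arg(z) = atan2(10, -9)
Step 3: arg(z) = 2.3036

2.3036


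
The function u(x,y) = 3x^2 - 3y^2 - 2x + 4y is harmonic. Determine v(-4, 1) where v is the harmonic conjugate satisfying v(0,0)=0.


Step 1: v_x = -u_y = 6y - 4
Step 2: v_y = u_x = 6x - 2
Step 3: v = 6xy - 4x - 2y + C
Step 4: v(0,0) = 0 => C = 0
Step 5: v(-4, 1) = -10

-10


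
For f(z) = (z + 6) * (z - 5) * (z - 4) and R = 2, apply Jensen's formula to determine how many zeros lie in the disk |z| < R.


Jensen's formula: (1/2pi)*integral log|f(Re^it)|dt = log|f(0)| + sum_{|a_k|<R} log(R/|a_k|)
Step 1: f(0) = 6 * (-5) * (-4) = 120
Step 2: log|f(0)| = log|-6| + log|5| + log|4| = 4.7875
Step 3: Zeros inside |z| < 2: none
Step 4: Jensen sum = (empty sum) = 0
Step 5: n(R) = number of terms in the Jensen sum = count of zeros inside |z| < 2 = 0

0


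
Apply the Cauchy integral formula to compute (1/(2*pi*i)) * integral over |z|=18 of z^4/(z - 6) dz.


Step 1: f(z) = z^4, a = 6 is inside |z| = 18
Step 2: By Cauchy integral formula: (1/(2pi*i)) * integral = f(a)
Step 3: f(6) = 6^4 = 1296

1296


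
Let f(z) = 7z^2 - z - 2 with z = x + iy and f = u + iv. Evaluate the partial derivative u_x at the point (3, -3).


Step 1: f(z) = 7(x+iy)^2 - (x+iy) - 2
Step 2: u = 7(x^2 - y^2) - x - 2
Step 3: u_x = 14x - 1
Step 4: At (3, -3): u_x = 42 - 1 = 41

41


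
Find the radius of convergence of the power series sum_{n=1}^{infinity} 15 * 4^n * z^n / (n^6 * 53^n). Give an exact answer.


Step 1: General term a_n = 15 * 4^n / (n^6 * 53^n)
Step 2: By the root test, |a_n|^(1/n) = 15^(1/n) * 4 / (n^(6/n) * 53) -> 4/53 as n -> infinity (since 15^(1/n) -> 1 and n^(6/n) -> 1)
Step 3: R = 1/lim|a_n|^(1/n) = 53/4

53/4


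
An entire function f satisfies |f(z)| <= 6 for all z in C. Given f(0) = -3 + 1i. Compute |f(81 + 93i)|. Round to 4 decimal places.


Step 1: By Liouville's theorem, a bounded entire function is constant.
Step 2: f(z) = f(0) = -3 + 1i for all z.
Step 3: |f(w)| = |-3 + 1i| = sqrt(9 + 1)
Step 4: = 3.1623

3.1623


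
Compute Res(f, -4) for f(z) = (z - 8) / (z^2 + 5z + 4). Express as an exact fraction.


Step 1: Q(z) = z^2 + 5z + 4 = (z + 4)(z + 1)
Step 2: Q'(z) = 2z + 5
Step 3: Q'(-4) = -3, P(-4) = -12
Step 4: Res = P(-4)/Q'(-4) = -12/(-3) = 4

4


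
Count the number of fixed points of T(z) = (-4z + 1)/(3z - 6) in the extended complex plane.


Step 1: Fixed points satisfy T(z) = z
Step 2: 3z^2 - 2z - 1 = 0
Step 3: Discriminant = (-2)^2 - 4*3*(-1) = 16
Step 4: Number of fixed points = 2

2


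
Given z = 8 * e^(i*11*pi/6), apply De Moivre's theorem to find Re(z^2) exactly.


Step 1: By De Moivre's theorem, z^2 = 8^2 * e^(i*2*11*pi/6) = 64 * (cos(11*pi/3) + i*sin(11*pi/3))
Step 2: |z|^2 = 8^2 = 64
Step 3: Reduce the angle mod 2*pi: 11*pi/3 - 2*pi = 5*pi/3
Step 4: cos(5*pi/3) = 1/2
Step 5: Re(z^2) = 64 * 1/2 = 32

32


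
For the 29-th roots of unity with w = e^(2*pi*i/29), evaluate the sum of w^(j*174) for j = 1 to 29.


Step 1: The sum sum_{j=1}^{n} w^(k*j) equals n if n | k, else 0.
Step 2: Here n = 29, k = 174
Step 3: Does n divide k? 29 | 174 -> True
Step 4: Sum = 29

29


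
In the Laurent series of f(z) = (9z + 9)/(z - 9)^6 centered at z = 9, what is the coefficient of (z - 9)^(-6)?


Step 1: Write the numerator in powers of (z - 9): 9z + 9 = 9(z - 9) + (9*9 + 9) = 9(z - 9) + 90
Step 2: Divide by (z - 9)^6: f(z) = 90(z - 9)^(-6) + 9(z - 9)^(-5)
Step 3: This finite sum is the Laurent series of f about z = 9.
Step 4: Coefficient of (z - 9)^(-6) = 9*9 + 9 = 90

90


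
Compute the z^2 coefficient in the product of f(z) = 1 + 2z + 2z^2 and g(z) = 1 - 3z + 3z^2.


Step 1: z^2 term in f*g comes from: (1)*(3z^2) + (2z)*(-3z) + (2z^2)*(1)
Step 2: = 3 - 6 + 2
Step 3: = -1

-1


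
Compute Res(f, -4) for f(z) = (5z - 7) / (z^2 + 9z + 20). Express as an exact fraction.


Step 1: Q(z) = z^2 + 9z + 20 = (z + 4)(z + 5)
Step 2: Q'(z) = 2z + 9
Step 3: Q'(-4) = 1, P(-4) = -27
Step 4: Res = P(-4)/Q'(-4) = -27/1 = -27

-27


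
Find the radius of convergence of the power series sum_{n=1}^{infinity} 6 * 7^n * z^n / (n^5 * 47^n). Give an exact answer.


Step 1: General term a_n = 6 * 7^n / (n^5 * 47^n)
Step 2: By the root test, |a_n|^(1/n) = 6^(1/n) * 7 / (n^(5/n) * 47) -> 7/47 as n -> infinity (since 6^(1/n) -> 1 and n^(5/n) -> 1)
Step 3: R = 1/lim|a_n|^(1/n) = 47/7

47/7


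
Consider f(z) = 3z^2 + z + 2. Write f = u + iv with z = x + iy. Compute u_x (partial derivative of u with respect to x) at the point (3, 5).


Step 1: f(z) = 3(x+iy)^2 + (x+iy) + 2
Step 2: u = 3(x^2 - y^2) + x + 2
Step 3: u_x = 6x + 1
Step 4: At (3, 5): u_x = 18 + 1 = 19

19


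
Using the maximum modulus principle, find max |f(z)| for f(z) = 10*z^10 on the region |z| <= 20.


Step 1: On |z| = 20, |f(z)| = 10 * |z|^10 = 10 * 20^10
Step 2: By maximum modulus principle, maximum is on boundary.
Step 3: Maximum = 10 * 10240000000000 = 102400000000000

102400000000000


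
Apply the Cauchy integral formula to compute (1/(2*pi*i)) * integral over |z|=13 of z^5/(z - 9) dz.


Step 1: f(z) = z^5, a = 9 is inside |z| = 13
Step 2: By Cauchy integral formula: (1/(2pi*i)) * integral = f(a)
Step 3: f(9) = 9^5 = 59049

59049


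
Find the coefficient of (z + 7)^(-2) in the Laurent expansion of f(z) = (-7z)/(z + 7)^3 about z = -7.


Step 1: Write the numerator in powers of (z + 7): -7z = -7(z + 7) + (-7*(-7) + 0) = -7(z + 7) + 49
Step 2: Divide by (z + 7)^3: f(z) = 49(z + 7)^(-3) - 7(z + 7)^(-2)
Step 3: This finite sum is the Laurent series of f about z = -7.
Step 4: Coefficient of (z + 7)^(-2) = coefficient of (z + 7) in the re-centred numerator = -7

-7


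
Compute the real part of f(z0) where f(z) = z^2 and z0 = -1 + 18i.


Step 1: z0 = -1 + 18i
Step 2: z0^2 = (-1)^2 - 18^2 - 36i
Step 3: real part = 1 - 324 = -323

-323


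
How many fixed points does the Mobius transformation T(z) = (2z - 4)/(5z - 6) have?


Step 1: Fixed points satisfy T(z) = z
Step 2: 5z^2 - 8z + 4 = 0
Step 3: Discriminant = (-8)^2 - 4*5*4 = -16
Step 4: Number of fixed points = 2

2


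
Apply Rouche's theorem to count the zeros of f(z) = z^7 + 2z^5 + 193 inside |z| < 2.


Step 1: On |z| = 2 the three terms have sizes |z^7| = 2^7 = 128, |2z^5| = 2*2^5 = 64, |193| = 193
Step 2: The dominant term is g(z) = 193; let h(z) = z^7 + 2z^5 so f = g + h
Step 3: On |z| = 2: |g| = 193 and |h| <= 128 + 64 = 192
Step 4: Since 193 > 192, |h| < |g| on |z| = 2, so by Rouche f has the same number of zeros as g inside |z| < 2
Step 5: g(z) = 193 is a nonzero constant with no zeros inside |z| < 2. Answer = 0

0


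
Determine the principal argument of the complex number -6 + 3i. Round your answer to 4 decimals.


Step 1: z = -6 + 3i
Step 2: arg(z) = atan2(3, -6)
Step 3: arg(z) = 2.6779

2.6779


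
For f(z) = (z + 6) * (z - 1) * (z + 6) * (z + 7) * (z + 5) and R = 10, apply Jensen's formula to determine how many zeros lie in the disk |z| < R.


Jensen's formula: (1/2pi)*integral log|f(Re^it)|dt = log|f(0)| + sum_{|a_k|<R} log(R/|a_k|)
Step 1: f(0) = 6 * (-1) * 6 * 7 * 5 = -1260
Step 2: log|f(0)| = log|-6| + log|1| + log|-6| + log|-7| + log|-5| = 7.1389
Step 3: Zeros inside |z| < 10: -6, 1, -6, -7, -5
Step 4: Jensen sum = log(10/6) + log(10/1) + log(10/6) + log(10/7) + log(10/5) = 4.3741
Step 5: n(R) = number of terms in the Jensen sum = count of zeros inside |z| < 10 = 5

5


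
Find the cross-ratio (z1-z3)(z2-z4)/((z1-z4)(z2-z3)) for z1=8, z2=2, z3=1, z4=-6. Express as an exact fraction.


Step 1: (z1-z3)(z2-z4) = 7 * 8 = 56
Step 2: (z1-z4)(z2-z3) = 14 * 1 = 14
Step 3: Cross-ratio = 56/14 = 4

4


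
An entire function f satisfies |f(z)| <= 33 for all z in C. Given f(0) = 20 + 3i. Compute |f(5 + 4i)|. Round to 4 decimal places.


Step 1: By Liouville's theorem, a bounded entire function is constant.
Step 2: f(z) = f(0) = 20 + 3i for all z.
Step 3: |f(w)| = |20 + 3i| = sqrt(400 + 9)
Step 4: = 20.2237

20.2237


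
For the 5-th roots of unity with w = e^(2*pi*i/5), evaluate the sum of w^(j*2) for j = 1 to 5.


Step 1: The sum sum_{j=1}^{n} w^(k*j) equals n if n | k, else 0.
Step 2: Here n = 5, k = 2
Step 3: Does n divide k? 5 | 2 -> False
Step 4: Sum = 0

0


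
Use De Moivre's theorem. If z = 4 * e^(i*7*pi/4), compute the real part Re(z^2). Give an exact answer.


Step 1: By De Moivre's theorem, z^2 = 4^2 * e^(i*2*7*pi/4) = 16 * (cos(7*pi/2) + i*sin(7*pi/2))
Step 2: |z|^2 = 4^2 = 16
Step 3: Reduce the angle mod 2*pi: 7*pi/2 - 2*pi = 3*pi/2
Step 4: cos(3*pi/2) = 0
Step 5: Re(z^2) = 16 * 0 = 0

0


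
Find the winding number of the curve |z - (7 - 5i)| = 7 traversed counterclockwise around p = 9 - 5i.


Step 1: Center c = (7, -5), radius = 7
Step 2: |p - c|^2 = 2^2 + 0^2 = 4
Step 3: r^2 = 49
Step 4: |p-c| < r so winding number = 1

1


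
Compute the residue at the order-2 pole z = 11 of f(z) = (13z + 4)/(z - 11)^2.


Step 1: Pole of order 2 at z = 11
Step 2: Res = lim d/dz [(z - 11)^2 * f(z)] as z -> 11
Step 3: (z - 11)^2 * f(z) = 13z + 4
Step 4: d/dz[13z + 4] = 13

13


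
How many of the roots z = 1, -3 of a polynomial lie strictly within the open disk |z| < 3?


Step 1: Check each root:
  z = 1: |1| = 1 < 3
  z = -3: |-3| = 3 >= 3
Step 2: Count = 1

1


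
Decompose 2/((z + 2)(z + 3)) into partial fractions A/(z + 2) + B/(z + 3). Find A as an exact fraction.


Step 1: Multiply both sides by (z + 2) and set z = -2
Step 2: A = 2 / (-2 + 3)
Step 3: A = 2 / 1
Step 4: A = 2

2


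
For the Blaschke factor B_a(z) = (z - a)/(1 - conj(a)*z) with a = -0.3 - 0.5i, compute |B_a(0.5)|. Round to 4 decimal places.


Step 1: Numerator z0 - a = 0.5 - (-0.3 - 0.5i) = 0.8 + 0.5i
Step 2: Denominator 1 - conj(a)*z0 = 1 - (-0.3 + 0.5i)*0.5 = 1.15 - 0.25i
Step 3: |z0 - a|^2 = 0.8^2 + 0.5^2 = 0.89; |1 - conj(a)*z0|^2 = 1.15^2 + (-0.25)^2 = 1.385
Step 4: |B_a(0.5)| = sqrt(0.89 / 1.385) = sqrt(0.642599)
Step 5: = 0.8016

0.8016


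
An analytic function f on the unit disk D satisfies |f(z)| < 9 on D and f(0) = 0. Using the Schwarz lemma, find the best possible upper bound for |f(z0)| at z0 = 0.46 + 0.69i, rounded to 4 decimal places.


Step 1: g = f/9 maps D -> D with g(0) = 0, so by the Schwarz lemma |g(z)| <= |z|, i.e. |f(z)| <= 9|z|; this is sharp (f(z) = 9z).
Step 2: |z0|^2 = 0.46^2 + 0.69^2 = 0.6877
Step 3: |z0| = sqrt(0.6877) = 0.829277
Step 4: Best bound = 9 * |z0| = 9 * 0.829277 = 7.4635

7.4635


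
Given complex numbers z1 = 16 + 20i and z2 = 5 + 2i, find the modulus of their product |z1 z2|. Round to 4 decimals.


Step 1: |z1| = sqrt(16^2 + 20^2) = sqrt(656)
Step 2: |z2| = sqrt(5^2 + 2^2) = sqrt(29)
Step 3: |z1*z2| = |z1|*|z2| = sqrt(656) * sqrt(29) = sqrt(656 * 29) = sqrt(19024)
Step 4: = 137.9275

137.9275


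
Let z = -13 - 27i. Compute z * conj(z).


Step 1: conj(z) = -13 + 27i
Step 2: z * conj(z) = (-13)^2 + (-27)^2
Step 3: = 169 + 729 = 898

898


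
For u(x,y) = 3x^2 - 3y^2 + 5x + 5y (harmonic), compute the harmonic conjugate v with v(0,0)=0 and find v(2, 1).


Step 1: v_x = -u_y = 6y - 5
Step 2: v_y = u_x = 6x + 5
Step 3: v = 6xy - 5x + 5y + C
Step 4: v(0,0) = 0 => C = 0
Step 5: v(2, 1) = 7

7


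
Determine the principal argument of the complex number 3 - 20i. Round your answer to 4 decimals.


Step 1: z = 3 - 20i
Step 2: arg(z) = atan2(-20, 3)
Step 3: arg(z) = -1.4219

-1.4219


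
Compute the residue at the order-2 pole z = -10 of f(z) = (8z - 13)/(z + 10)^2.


Step 1: Pole of order 2 at z = -10
Step 2: Res = lim d/dz [(z + 10)^2 * f(z)] as z -> -10
Step 3: (z + 10)^2 * f(z) = 8z - 13
Step 4: d/dz[8z - 13] = 8

8


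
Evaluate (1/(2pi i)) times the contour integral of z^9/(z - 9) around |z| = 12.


Step 1: f(z) = z^9, a = 9 is inside |z| = 12
Step 2: By Cauchy integral formula: (1/(2pi*i)) * integral = f(a)
Step 3: f(9) = 9^9 = 387420489

387420489


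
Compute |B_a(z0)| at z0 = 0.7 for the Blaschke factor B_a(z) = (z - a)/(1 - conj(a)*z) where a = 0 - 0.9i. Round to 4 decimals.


Step 1: Numerator z0 - a = 0.7 - (0 - 0.9i) = 0.7 + 0.9i
Step 2: Denominator 1 - conj(a)*z0 = 1 - (0 + 0.9i)*0.7 = 1 - 0.63i
Step 3: |z0 - a|^2 = 0.7^2 + 0.9^2 = 1.3; |1 - conj(a)*z0|^2 = 1^2 + (-0.63)^2 = 1.3969
Step 4: |B_a(0.7)| = sqrt(1.3 / 1.3969) = sqrt(0.930632)
Step 5: = 0.9647

0.9647


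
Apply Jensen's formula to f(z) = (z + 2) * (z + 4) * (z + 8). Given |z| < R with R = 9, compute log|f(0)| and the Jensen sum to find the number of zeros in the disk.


Jensen's formula: (1/2pi)*integral log|f(Re^it)|dt = log|f(0)| + sum_{|a_k|<R} log(R/|a_k|)
Step 1: f(0) = 2 * 4 * 8 = 64
Step 2: log|f(0)| = log|-2| + log|-4| + log|-8| = 4.1589
Step 3: Zeros inside |z| < 9: -2, -4, -8
Step 4: Jensen sum = log(9/2) + log(9/4) + log(9/8) = 2.4328
Step 5: n(R) = number of terms in the Jensen sum = count of zeros inside |z| < 9 = 3

3


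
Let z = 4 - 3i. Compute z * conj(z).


Step 1: conj(z) = 4 + 3i
Step 2: z * conj(z) = 4^2 + (-3)^2
Step 3: = 16 + 9 = 25

25


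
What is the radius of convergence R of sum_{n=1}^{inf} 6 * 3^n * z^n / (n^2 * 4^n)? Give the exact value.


Step 1: General term a_n = 6 * 3^n / (n^2 * 4^n)
Step 2: By the root test, |a_n|^(1/n) = 6^(1/n) * 3 / (n^(2/n) * 4) -> 3/4 as n -> infinity (since 6^(1/n) -> 1 and n^(2/n) -> 1)
Step 3: R = 1/lim|a_n|^(1/n) = 4/3

4/3


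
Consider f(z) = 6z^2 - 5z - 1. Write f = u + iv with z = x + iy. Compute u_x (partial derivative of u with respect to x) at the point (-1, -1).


Step 1: f(z) = 6(x+iy)^2 - 5(x+iy) - 1
Step 2: u = 6(x^2 - y^2) - 5x - 1
Step 3: u_x = 12x - 5
Step 4: At (-1, -1): u_x = -12 - 5 = -17

-17


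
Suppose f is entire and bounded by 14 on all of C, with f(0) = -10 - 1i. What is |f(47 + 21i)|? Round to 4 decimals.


Step 1: By Liouville's theorem, a bounded entire function is constant.
Step 2: f(z) = f(0) = -10 - 1i for all z.
Step 3: |f(w)| = |-10 - 1i| = sqrt(100 + 1)
Step 4: = 10.0499

10.0499


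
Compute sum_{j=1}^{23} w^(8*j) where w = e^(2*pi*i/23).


Step 1: The sum sum_{j=1}^{n} w^(k*j) equals n if n | k, else 0.
Step 2: Here n = 23, k = 8
Step 3: Does n divide k? 23 | 8 -> False
Step 4: Sum = 0

0


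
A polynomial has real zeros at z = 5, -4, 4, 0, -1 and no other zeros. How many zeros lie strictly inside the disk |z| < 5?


Step 1: Check each root:
  z = 5: |5| = 5 >= 5
  z = -4: |-4| = 4 < 5
  z = 4: |4| = 4 < 5
  z = 0: |0| = 0 < 5
  z = -1: |-1| = 1 < 5
Step 2: Count = 4

4


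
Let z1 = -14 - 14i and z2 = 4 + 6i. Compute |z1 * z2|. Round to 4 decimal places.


Step 1: |z1| = sqrt((-14)^2 + (-14)^2) = sqrt(392)
Step 2: |z2| = sqrt(4^2 + 6^2) = sqrt(52)
Step 3: |z1*z2| = |z1|*|z2| = sqrt(392) * sqrt(52) = sqrt(392 * 52) = sqrt(20384)
Step 4: = 142.7725

142.7725


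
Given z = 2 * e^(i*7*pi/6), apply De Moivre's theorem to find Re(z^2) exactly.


Step 1: By De Moivre's theorem, z^2 = 2^2 * e^(i*2*7*pi/6) = 4 * (cos(7*pi/3) + i*sin(7*pi/3))
Step 2: |z|^2 = 2^2 = 4
Step 3: Reduce the angle mod 2*pi: 7*pi/3 - 2*pi = pi/3
Step 4: cos(pi/3) = 1/2
Step 5: Re(z^2) = 4 * 1/2 = 2

2


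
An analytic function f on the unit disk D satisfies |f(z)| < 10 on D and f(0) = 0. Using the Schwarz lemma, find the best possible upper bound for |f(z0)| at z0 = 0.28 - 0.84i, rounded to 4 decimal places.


Step 1: g = f/10 maps D -> D with g(0) = 0, so by the Schwarz lemma |g(z)| <= |z|, i.e. |f(z)| <= 10|z|; this is sharp (f(z) = 10z).
Step 2: |z0|^2 = 0.28^2 + (-0.84)^2 = 0.784
Step 3: |z0| = sqrt(0.784) = 0.885438
Step 4: Best bound = 10 * |z0| = 10 * 0.885438 = 8.8544

8.8544


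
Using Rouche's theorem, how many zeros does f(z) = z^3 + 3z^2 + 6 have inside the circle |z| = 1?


Step 1: On |z| = 1 the three terms have sizes |z^3| = 1^3 = 1, |3z^2| = 3*1^2 = 3, |6| = 6
Step 2: The dominant term is g(z) = 6; let h(z) = z^3 + 3z^2 so f = g + h
Step 3: On |z| = 1: |g| = 6 and |h| <= 1 + 3 = 4
Step 4: Since 6 > 4, |h| < |g| on |z| = 1, so by Rouche f has the same number of zeros as g inside |z| < 1
Step 5: g(z) = 6 is a nonzero constant with no zeros inside |z| < 1. Answer = 0

0


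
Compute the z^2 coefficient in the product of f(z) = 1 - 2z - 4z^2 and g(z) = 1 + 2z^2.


Step 1: z^2 term in f*g comes from: (1)*(2z^2) + (-2z)*(0) + (-4z^2)*(1)
Step 2: = 2 + 0 - 4
Step 3: = -2

-2


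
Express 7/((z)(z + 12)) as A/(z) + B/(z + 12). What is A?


Step 1: Multiply both sides by (z) and set z = 0
Step 2: A = 7 / (0 + 12)
Step 3: A = 7 / 12
Step 4: A = 7/12

7/12


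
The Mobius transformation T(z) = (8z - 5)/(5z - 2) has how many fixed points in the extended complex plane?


Step 1: Fixed points satisfy T(z) = z
Step 2: 5z^2 - 10z + 5 = 0
Step 3: Discriminant = (-10)^2 - 4*5*5 = 0
Step 4: Number of fixed points = 1

1


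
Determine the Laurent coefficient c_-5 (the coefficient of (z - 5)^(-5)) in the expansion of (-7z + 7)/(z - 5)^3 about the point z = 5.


Step 1: Write the numerator in powers of (z - 5): -7z + 7 = -7(z - 5) + (-7*5 + 7) = -7(z - 5) - 28
Step 2: Divide by (z - 5)^3: f(z) = -28(z - 5)^(-3) - 7(z - 5)^(-2)
Step 3: This finite sum is the Laurent series of f about z = 5.
Step 4: Only the powers -3 and -2 appear, so the coefficient of (z - 5)^(-5) = 0

0


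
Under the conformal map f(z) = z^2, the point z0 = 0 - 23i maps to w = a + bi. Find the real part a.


Step 1: z0 = 0 - 23i
Step 2: z0^2 = 0^2 - (-23)^2 + 0i
Step 3: real part = 0 - 529 = -529

-529


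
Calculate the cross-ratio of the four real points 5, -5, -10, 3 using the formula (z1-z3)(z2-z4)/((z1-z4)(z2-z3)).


Step 1: (z1-z3)(z2-z4) = 15 * (-8) = -120
Step 2: (z1-z4)(z2-z3) = 2 * 5 = 10
Step 3: Cross-ratio = -120/10 = -12

-12


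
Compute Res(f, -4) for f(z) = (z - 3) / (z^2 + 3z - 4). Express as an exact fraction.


Step 1: Q(z) = z^2 + 3z - 4 = (z + 4)(z - 1)
Step 2: Q'(z) = 2z + 3
Step 3: Q'(-4) = -5, P(-4) = -7
Step 4: Res = P(-4)/Q'(-4) = -7/(-5) = 7/5

7/5


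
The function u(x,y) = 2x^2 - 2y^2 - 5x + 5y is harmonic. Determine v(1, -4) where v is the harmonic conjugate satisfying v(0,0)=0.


Step 1: v_x = -u_y = 4y - 5
Step 2: v_y = u_x = 4x - 5
Step 3: v = 4xy - 5x - 5y + C
Step 4: v(0,0) = 0 => C = 0
Step 5: v(1, -4) = -1

-1


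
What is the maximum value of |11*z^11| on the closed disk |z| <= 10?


Step 1: On |z| = 10, |f(z)| = 11 * |z|^11 = 11 * 10^11
Step 2: By maximum modulus principle, maximum is on boundary.
Step 3: Maximum = 11 * 100000000000 = 1100000000000

1100000000000


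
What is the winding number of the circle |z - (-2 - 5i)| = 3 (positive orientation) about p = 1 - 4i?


Step 1: Center c = (-2, -5), radius = 3
Step 2: |p - c|^2 = 3^2 + 1^2 = 10
Step 3: r^2 = 9
Step 4: |p-c| > r so winding number = 0

0


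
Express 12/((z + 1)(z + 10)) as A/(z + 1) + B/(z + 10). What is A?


Step 1: Multiply both sides by (z + 1) and set z = -1
Step 2: A = 12 / (-1 + 10)
Step 3: A = 12 / 9
Step 4: A = 4/3

4/3


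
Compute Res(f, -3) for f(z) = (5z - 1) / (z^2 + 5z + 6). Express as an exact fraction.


Step 1: Q(z) = z^2 + 5z + 6 = (z + 3)(z + 2)
Step 2: Q'(z) = 2z + 5
Step 3: Q'(-3) = -1, P(-3) = -16
Step 4: Res = P(-3)/Q'(-3) = -16/(-1) = 16

16


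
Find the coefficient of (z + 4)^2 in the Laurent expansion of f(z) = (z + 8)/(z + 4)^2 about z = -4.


Step 1: Write the numerator in powers of (z + 4): z + 8 = (z + 4) + (1*(-4) + 8) = (z + 4) + 4
Step 2: Divide by (z + 4)^2: f(z) = 4(z + 4)^(-2) + (z + 4)^(-1)
Step 3: This finite sum is the Laurent series of f about z = -4.
Step 4: Only the powers -2 and -1 appear, so the coefficient of (z + 4)^2 = 0

0


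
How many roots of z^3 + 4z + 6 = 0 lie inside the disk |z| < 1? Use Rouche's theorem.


Step 1: On |z| = 1 the three terms have sizes |z^3| = 1^3 = 1, |4z| = 4*1 = 4, |6| = 6
Step 2: The dominant term is g(z) = 6; let h(z) = z^3 + 4z so f = g + h
Step 3: On |z| = 1: |g| = 6 and |h| <= 1 + 4 = 5
Step 4: Since 6 > 5, |h| < |g| on |z| = 1, so by Rouche f has the same number of zeros as g inside |z| < 1
Step 5: g(z) = 6 is a nonzero constant with no zeros inside |z| < 1. Answer = 0

0


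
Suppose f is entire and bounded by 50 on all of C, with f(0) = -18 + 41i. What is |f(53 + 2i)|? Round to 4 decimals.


Step 1: By Liouville's theorem, a bounded entire function is constant.
Step 2: f(z) = f(0) = -18 + 41i for all z.
Step 3: |f(w)| = |-18 + 41i| = sqrt(324 + 1681)
Step 4: = 44.7772

44.7772


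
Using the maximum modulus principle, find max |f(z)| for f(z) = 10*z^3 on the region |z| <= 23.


Step 1: On |z| = 23, |f(z)| = 10 * |z|^3 = 10 * 23^3
Step 2: By maximum modulus principle, maximum is on boundary.
Step 3: Maximum = 10 * 12167 = 121670

121670


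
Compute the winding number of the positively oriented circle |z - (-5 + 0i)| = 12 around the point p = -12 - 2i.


Step 1: Center c = (-5, 0), radius = 12
Step 2: |p - c|^2 = (-7)^2 + (-2)^2 = 53
Step 3: r^2 = 144
Step 4: |p-c| < r so winding number = 1

1


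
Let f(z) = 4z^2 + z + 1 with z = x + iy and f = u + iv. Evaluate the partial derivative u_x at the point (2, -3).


Step 1: f(z) = 4(x+iy)^2 + (x+iy) + 1
Step 2: u = 4(x^2 - y^2) + x + 1
Step 3: u_x = 8x + 1
Step 4: At (2, -3): u_x = 16 + 1 = 17

17


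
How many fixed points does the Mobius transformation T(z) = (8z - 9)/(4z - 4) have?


Step 1: Fixed points satisfy T(z) = z
Step 2: 4z^2 - 12z + 9 = 0
Step 3: Discriminant = (-12)^2 - 4*4*9 = 0
Step 4: Number of fixed points = 1

1


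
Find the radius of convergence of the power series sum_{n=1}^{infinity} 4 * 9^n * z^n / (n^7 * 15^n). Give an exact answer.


Step 1: General term a_n = 4 * 9^n / (n^7 * 15^n)
Step 2: By the root test, |a_n|^(1/n) = 4^(1/n) * 9 / (n^(7/n) * 15) -> 9/15 as n -> infinity (since 4^(1/n) -> 1 and n^(7/n) -> 1)
Step 3: R = 1/lim|a_n|^(1/n) = 15/9 = 5/3

5/3


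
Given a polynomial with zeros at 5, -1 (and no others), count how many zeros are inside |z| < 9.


Step 1: Check each root:
  z = 5: |5| = 5 < 9
  z = -1: |-1| = 1 < 9
Step 2: Count = 2

2


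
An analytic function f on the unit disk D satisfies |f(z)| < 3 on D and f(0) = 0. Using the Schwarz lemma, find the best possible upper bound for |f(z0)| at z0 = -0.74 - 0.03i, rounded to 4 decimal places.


Step 1: g = f/3 maps D -> D with g(0) = 0, so by the Schwarz lemma |g(z)| <= |z|, i.e. |f(z)| <= 3|z|; this is sharp (f(z) = 3z).
Step 2: |z0|^2 = (-0.74)^2 + (-0.03)^2 = 0.5485
Step 3: |z0| = sqrt(0.5485) = 0.740608
Step 4: Best bound = 3 * |z0| = 3 * 0.740608 = 2.2218

2.2218


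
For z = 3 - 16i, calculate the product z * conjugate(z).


Step 1: conj(z) = 3 + 16i
Step 2: z * conj(z) = 3^2 + (-16)^2
Step 3: = 9 + 256 = 265

265


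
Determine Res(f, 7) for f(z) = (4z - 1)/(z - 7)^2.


Step 1: Pole of order 2 at z = 7
Step 2: Res = lim d/dz [(z - 7)^2 * f(z)] as z -> 7
Step 3: (z - 7)^2 * f(z) = 4z - 1
Step 4: d/dz[4z - 1] = 4

4


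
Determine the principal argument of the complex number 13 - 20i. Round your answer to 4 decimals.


Step 1: z = 13 - 20i
Step 2: arg(z) = atan2(-20, 13)
Step 3: arg(z) = -0.9944

-0.9944


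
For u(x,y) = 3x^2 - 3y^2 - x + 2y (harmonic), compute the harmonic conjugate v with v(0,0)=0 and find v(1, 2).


Step 1: v_x = -u_y = 6y - 2
Step 2: v_y = u_x = 6x - 1
Step 3: v = 6xy - 2x - y + C
Step 4: v(0,0) = 0 => C = 0
Step 5: v(1, 2) = 8

8


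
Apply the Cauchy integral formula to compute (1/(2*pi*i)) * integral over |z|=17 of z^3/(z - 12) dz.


Step 1: f(z) = z^3, a = 12 is inside |z| = 17
Step 2: By Cauchy integral formula: (1/(2pi*i)) * integral = f(a)
Step 3: f(12) = 12^3 = 1728

1728


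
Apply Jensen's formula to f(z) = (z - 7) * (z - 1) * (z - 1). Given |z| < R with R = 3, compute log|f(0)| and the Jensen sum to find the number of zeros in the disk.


Jensen's formula: (1/2pi)*integral log|f(Re^it)|dt = log|f(0)| + sum_{|a_k|<R} log(R/|a_k|)
Step 1: f(0) = (-7) * (-1) * (-1) = -7
Step 2: log|f(0)| = log|7| + log|1| + log|1| = 1.9459
Step 3: Zeros inside |z| < 3: 1, 1
Step 4: Jensen sum = log(3/1) + log(3/1) = 2.1972
Step 5: n(R) = number of terms in the Jensen sum = count of zeros inside |z| < 3 = 2

2


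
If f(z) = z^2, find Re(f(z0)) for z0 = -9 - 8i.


Step 1: z0 = -9 - 8i
Step 2: z0^2 = (-9)^2 - (-8)^2 + 144i
Step 3: real part = 81 - 64 = 17

17


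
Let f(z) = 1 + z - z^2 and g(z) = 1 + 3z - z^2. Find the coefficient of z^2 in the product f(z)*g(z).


Step 1: z^2 term in f*g comes from: (1)*(-z^2) + (z)*(3z) + (-z^2)*(1)
Step 2: = -1 + 3 - 1
Step 3: = 1

1


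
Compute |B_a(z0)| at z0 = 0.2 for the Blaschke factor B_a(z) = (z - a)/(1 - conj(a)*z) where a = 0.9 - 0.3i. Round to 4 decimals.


Step 1: Numerator z0 - a = 0.2 - (0.9 - 0.3i) = -0.7 + 0.3i
Step 2: Denominator 1 - conj(a)*z0 = 1 - (0.9 + 0.3i)*0.2 = 0.82 - 0.06i
Step 3: |z0 - a|^2 = (-0.7)^2 + 0.3^2 = 0.58; |1 - conj(a)*z0|^2 = 0.82^2 + (-0.06)^2 = 0.676
Step 4: |B_a(0.2)| = sqrt(0.58 / 0.676) = sqrt(0.857988)
Step 5: = 0.9263

0.9263


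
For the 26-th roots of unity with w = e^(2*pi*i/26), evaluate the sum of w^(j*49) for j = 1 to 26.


Step 1: The sum sum_{j=1}^{n} w^(k*j) equals n if n | k, else 0.
Step 2: Here n = 26, k = 49
Step 3: Does n divide k? 26 | 49 -> False
Step 4: Sum = 0

0


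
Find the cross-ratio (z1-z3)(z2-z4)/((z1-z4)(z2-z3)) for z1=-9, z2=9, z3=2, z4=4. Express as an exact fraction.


Step 1: (z1-z3)(z2-z4) = (-11) * 5 = -55
Step 2: (z1-z4)(z2-z3) = (-13) * 7 = -91
Step 3: Cross-ratio = 55/91 = 55/91

55/91


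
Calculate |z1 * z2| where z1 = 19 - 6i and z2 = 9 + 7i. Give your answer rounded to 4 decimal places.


Step 1: |z1| = sqrt(19^2 + (-6)^2) = sqrt(397)
Step 2: |z2| = sqrt(9^2 + 7^2) = sqrt(130)
Step 3: |z1*z2| = |z1|*|z2| = sqrt(397) * sqrt(130) = sqrt(397 * 130) = sqrt(51610)
Step 4: = 227.1783

227.1783


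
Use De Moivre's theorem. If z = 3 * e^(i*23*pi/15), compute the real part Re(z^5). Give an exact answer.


Step 1: By De Moivre's theorem, z^5 = 3^5 * e^(i*5*23*pi/15) = 243 * (cos(23*pi/3) + i*sin(23*pi/3))
Step 2: |z|^5 = 3^5 = 243
Step 3: Reduce the angle mod 2*pi: 23*pi/3 - 6*pi = 5*pi/3
Step 4: cos(5*pi/3) = 1/2
Step 5: Re(z^5) = 243 * 1/2 = 243/2

243/2


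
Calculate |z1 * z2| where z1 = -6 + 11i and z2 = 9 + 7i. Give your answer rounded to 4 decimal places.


Step 1: |z1| = sqrt((-6)^2 + 11^2) = sqrt(157)
Step 2: |z2| = sqrt(9^2 + 7^2) = sqrt(130)
Step 3: |z1*z2| = |z1|*|z2| = sqrt(157) * sqrt(130) = sqrt(157 * 130) = sqrt(20410)
Step 4: = 142.8636

142.8636


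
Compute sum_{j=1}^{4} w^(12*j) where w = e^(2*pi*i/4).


Step 1: The sum sum_{j=1}^{n} w^(k*j) equals n if n | k, else 0.
Step 2: Here n = 4, k = 12
Step 3: Does n divide k? 4 | 12 -> True
Step 4: Sum = 4

4


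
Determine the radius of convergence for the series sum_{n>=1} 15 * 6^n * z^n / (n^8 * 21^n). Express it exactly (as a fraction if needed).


Step 1: General term a_n = 15 * 6^n / (n^8 * 21^n)
Step 2: By the root test, |a_n|^(1/n) = 15^(1/n) * 6 / (n^(8/n) * 21) -> 6/21 as n -> infinity (since 15^(1/n) -> 1 and n^(8/n) -> 1)
Step 3: R = 1/lim|a_n|^(1/n) = 21/6 = 7/2

7/2


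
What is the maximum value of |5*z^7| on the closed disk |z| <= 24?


Step 1: On |z| = 24, |f(z)| = 5 * |z|^7 = 5 * 24^7
Step 2: By maximum modulus principle, maximum is on boundary.
Step 3: Maximum = 5 * 4586471424 = 22932357120

22932357120


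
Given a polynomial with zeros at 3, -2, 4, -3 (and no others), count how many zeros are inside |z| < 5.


Step 1: Check each root:
  z = 3: |3| = 3 < 5
  z = -2: |-2| = 2 < 5
  z = 4: |4| = 4 < 5
  z = -3: |-3| = 3 < 5
Step 2: Count = 4

4


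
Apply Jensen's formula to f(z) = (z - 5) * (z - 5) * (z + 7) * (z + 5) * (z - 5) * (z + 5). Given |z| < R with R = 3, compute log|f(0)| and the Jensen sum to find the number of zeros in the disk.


Jensen's formula: (1/2pi)*integral log|f(Re^it)|dt = log|f(0)| + sum_{|a_k|<R} log(R/|a_k|)
Step 1: f(0) = (-5) * (-5) * 7 * 5 * (-5) * 5 = -21875
Step 2: log|f(0)| = log|5| + log|5| + log|-7| + log|-5| + log|5| + log|-5| = 9.9931
Step 3: Zeros inside |z| < 3: none
Step 4: Jensen sum = (empty sum) = 0
Step 5: n(R) = number of terms in the Jensen sum = count of zeros inside |z| < 3 = 0

0


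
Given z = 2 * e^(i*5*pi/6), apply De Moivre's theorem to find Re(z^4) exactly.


Step 1: By De Moivre's theorem, z^4 = 2^4 * e^(i*4*5*pi/6) = 16 * (cos(10*pi/3) + i*sin(10*pi/3))
Step 2: |z|^4 = 2^4 = 16
Step 3: Reduce the angle mod 2*pi: 10*pi/3 - 2*pi = 4*pi/3
Step 4: cos(4*pi/3) = -1/2
Step 5: Re(z^4) = 16 * (-1/2) = -8

-8


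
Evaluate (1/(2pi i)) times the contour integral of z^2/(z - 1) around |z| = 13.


Step 1: f(z) = z^2, a = 1 is inside |z| = 13
Step 2: By Cauchy integral formula: (1/(2pi*i)) * integral = f(a)
Step 3: f(1) = 1^2 = 1

1


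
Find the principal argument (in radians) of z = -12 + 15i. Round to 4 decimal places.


Step 1: z = -12 + 15i
Step 2: arg(z) = atan2(15, -12)
Step 3: arg(z) = 2.2455

2.2455


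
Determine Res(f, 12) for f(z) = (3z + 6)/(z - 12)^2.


Step 1: Pole of order 2 at z = 12
Step 2: Res = lim d/dz [(z - 12)^2 * f(z)] as z -> 12
Step 3: (z - 12)^2 * f(z) = 3z + 6
Step 4: d/dz[3z + 6] = 3

3


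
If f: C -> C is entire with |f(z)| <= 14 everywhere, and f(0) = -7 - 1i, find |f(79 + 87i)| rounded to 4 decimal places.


Step 1: By Liouville's theorem, a bounded entire function is constant.
Step 2: f(z) = f(0) = -7 - 1i for all z.
Step 3: |f(w)| = |-7 - 1i| = sqrt(49 + 1)
Step 4: = 7.0711

7.0711


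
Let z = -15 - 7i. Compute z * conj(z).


Step 1: conj(z) = -15 + 7i
Step 2: z * conj(z) = (-15)^2 + (-7)^2
Step 3: = 225 + 49 = 274

274


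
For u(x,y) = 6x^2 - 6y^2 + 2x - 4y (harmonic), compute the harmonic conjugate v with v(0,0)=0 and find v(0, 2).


Step 1: v_x = -u_y = 12y + 4
Step 2: v_y = u_x = 12x + 2
Step 3: v = 12xy + 4x + 2y + C
Step 4: v(0,0) = 0 => C = 0
Step 5: v(0, 2) = 4

4


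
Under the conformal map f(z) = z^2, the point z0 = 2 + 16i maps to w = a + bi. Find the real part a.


Step 1: z0 = 2 + 16i
Step 2: z0^2 = 2^2 - 16^2 + 64i
Step 3: real part = 4 - 256 = -252

-252


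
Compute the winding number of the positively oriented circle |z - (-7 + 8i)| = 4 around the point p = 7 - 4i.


Step 1: Center c = (-7, 8), radius = 4
Step 2: |p - c|^2 = 14^2 + (-12)^2 = 340
Step 3: r^2 = 16
Step 4: |p-c| > r so winding number = 0

0


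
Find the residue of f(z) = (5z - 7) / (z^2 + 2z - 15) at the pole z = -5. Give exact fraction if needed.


Step 1: Q(z) = z^2 + 2z - 15 = (z + 5)(z - 3)
Step 2: Q'(z) = 2z + 2
Step 3: Q'(-5) = -8, P(-5) = -32
Step 4: Res = P(-5)/Q'(-5) = -32/(-8) = 4

4


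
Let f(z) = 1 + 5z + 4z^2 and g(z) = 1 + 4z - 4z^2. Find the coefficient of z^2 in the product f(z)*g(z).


Step 1: z^2 term in f*g comes from: (1)*(-4z^2) + (5z)*(4z) + (4z^2)*(1)
Step 2: = -4 + 20 + 4
Step 3: = 20

20


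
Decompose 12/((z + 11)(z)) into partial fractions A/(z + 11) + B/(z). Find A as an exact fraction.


Step 1: Multiply both sides by (z + 11) and set z = -11
Step 2: A = 12 / (-11 - 0)
Step 3: A = 12 / (-11)
Step 4: A = -12/11

-12/11


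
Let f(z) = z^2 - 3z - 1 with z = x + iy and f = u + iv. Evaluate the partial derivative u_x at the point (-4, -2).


Step 1: f(z) = (x+iy)^2 - 3(x+iy) - 1
Step 2: u = (x^2 - y^2) - 3x - 1
Step 3: u_x = 2x - 3
Step 4: At (-4, -2): u_x = -8 - 3 = -11

-11


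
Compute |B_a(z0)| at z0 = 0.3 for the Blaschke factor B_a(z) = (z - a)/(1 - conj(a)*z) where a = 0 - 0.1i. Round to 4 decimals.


Step 1: Numerator z0 - a = 0.3 - (0 - 0.1i) = 0.3 + 0.1i
Step 2: Denominator 1 - conj(a)*z0 = 1 - (0 + 0.1i)*0.3 = 1 - 0.03i
Step 3: |z0 - a|^2 = 0.3^2 + 0.1^2 = 0.1; |1 - conj(a)*z0|^2 = 1^2 + (-0.03)^2 = 1.0009
Step 4: |B_a(0.3)| = sqrt(0.1 / 1.0009) = sqrt(0.09991)
Step 5: = 0.3161

0.3161


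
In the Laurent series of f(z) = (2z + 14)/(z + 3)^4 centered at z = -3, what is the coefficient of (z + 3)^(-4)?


Step 1: Write the numerator in powers of (z + 3): 2z + 14 = 2(z + 3) + (2*(-3) + 14) = 2(z + 3) + 8
Step 2: Divide by (z + 3)^4: f(z) = 8(z + 3)^(-4) + 2(z + 3)^(-3)
Step 3: This finite sum is the Laurent series of f about z = -3.
Step 4: Coefficient of (z + 3)^(-4) = 2*(-3) + 14 = 8

8


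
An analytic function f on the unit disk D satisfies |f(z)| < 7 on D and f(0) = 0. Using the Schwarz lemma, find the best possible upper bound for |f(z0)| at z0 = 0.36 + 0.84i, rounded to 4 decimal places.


Step 1: g = f/7 maps D -> D with g(0) = 0, so by the Schwarz lemma |g(z)| <= |z|, i.e. |f(z)| <= 7|z|; this is sharp (f(z) = 7z).
Step 2: |z0|^2 = 0.36^2 + 0.84^2 = 0.8352
Step 3: |z0| = sqrt(0.8352) = 0.913893
Step 4: Best bound = 7 * |z0| = 7 * 0.913893 = 6.3972

6.3972


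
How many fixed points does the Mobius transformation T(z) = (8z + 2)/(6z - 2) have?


Step 1: Fixed points satisfy T(z) = z
Step 2: 6z^2 - 10z - 2 = 0
Step 3: Discriminant = (-10)^2 - 4*6*(-2) = 148
Step 4: Number of fixed points = 2

2


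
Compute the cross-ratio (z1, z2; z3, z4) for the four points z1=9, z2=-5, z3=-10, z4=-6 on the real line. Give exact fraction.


Step 1: (z1-z3)(z2-z4) = 19 * 1 = 19
Step 2: (z1-z4)(z2-z3) = 15 * 5 = 75
Step 3: Cross-ratio = 19/75 = 19/75

19/75


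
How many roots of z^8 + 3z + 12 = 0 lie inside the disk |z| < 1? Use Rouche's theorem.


Step 1: On |z| = 1 the three terms have sizes |z^8| = 1^8 = 1, |3z| = 3*1 = 3, |12| = 12
Step 2: The dominant term is g(z) = 12; let h(z) = z^8 + 3z so f = g + h
Step 3: On |z| = 1: |g| = 12 and |h| <= 1 + 3 = 4
Step 4: Since 12 > 4, |h| < |g| on |z| = 1, so by Rouche f has the same number of zeros as g inside |z| < 1
Step 5: g(z) = 12 is a nonzero constant with no zeros inside |z| < 1. Answer = 0

0


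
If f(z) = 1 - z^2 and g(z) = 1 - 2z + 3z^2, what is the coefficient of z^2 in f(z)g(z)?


Step 1: z^2 term in f*g comes from: (1)*(3z^2) + (0)*(-2z) + (-z^2)*(1)
Step 2: = 3 + 0 - 1
Step 3: = 2

2


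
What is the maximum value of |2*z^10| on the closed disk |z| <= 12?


Step 1: On |z| = 12, |f(z)| = 2 * |z|^10 = 2 * 12^10
Step 2: By maximum modulus principle, maximum is on boundary.
Step 3: Maximum = 2 * 61917364224 = 123834728448

123834728448


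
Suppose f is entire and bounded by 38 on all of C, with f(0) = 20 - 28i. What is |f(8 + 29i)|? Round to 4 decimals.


Step 1: By Liouville's theorem, a bounded entire function is constant.
Step 2: f(z) = f(0) = 20 - 28i for all z.
Step 3: |f(w)| = |20 - 28i| = sqrt(400 + 784)
Step 4: = 34.4093

34.4093


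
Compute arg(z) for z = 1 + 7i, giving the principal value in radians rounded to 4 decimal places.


Step 1: z = 1 + 7i
Step 2: arg(z) = atan2(7, 1)
Step 3: arg(z) = 1.4289

1.4289
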